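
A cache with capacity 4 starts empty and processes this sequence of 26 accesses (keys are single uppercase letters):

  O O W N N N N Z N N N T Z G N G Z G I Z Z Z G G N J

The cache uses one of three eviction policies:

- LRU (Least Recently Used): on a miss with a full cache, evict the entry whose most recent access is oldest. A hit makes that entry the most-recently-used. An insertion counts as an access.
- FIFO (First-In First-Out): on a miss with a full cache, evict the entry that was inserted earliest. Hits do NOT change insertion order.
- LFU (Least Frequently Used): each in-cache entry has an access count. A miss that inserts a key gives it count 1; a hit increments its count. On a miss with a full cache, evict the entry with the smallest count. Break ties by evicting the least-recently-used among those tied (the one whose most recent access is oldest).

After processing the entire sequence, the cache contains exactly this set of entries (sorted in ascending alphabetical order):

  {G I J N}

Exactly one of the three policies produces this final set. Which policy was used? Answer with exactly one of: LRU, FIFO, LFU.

Simulating under each policy and comparing final sets:
  LRU: final set = {G J N Z} -> differs
  FIFO: final set = {G I J N} -> MATCHES target
  LFU: final set = {G J N Z} -> differs
Only FIFO produces the target set.

Answer: FIFO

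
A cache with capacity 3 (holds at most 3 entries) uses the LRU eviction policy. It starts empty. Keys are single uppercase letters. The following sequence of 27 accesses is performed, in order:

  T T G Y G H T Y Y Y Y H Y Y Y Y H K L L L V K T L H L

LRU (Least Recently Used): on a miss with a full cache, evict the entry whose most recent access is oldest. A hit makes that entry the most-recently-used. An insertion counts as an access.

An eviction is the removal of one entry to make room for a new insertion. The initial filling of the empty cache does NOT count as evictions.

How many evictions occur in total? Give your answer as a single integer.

LRU simulation (capacity=3):
  1. access T: MISS. Cache (LRU->MRU): [T]
  2. access T: HIT. Cache (LRU->MRU): [T]
  3. access G: MISS. Cache (LRU->MRU): [T G]
  4. access Y: MISS. Cache (LRU->MRU): [T G Y]
  5. access G: HIT. Cache (LRU->MRU): [T Y G]
  6. access H: MISS, evict T. Cache (LRU->MRU): [Y G H]
  7. access T: MISS, evict Y. Cache (LRU->MRU): [G H T]
  8. access Y: MISS, evict G. Cache (LRU->MRU): [H T Y]
  9. access Y: HIT. Cache (LRU->MRU): [H T Y]
  10. access Y: HIT. Cache (LRU->MRU): [H T Y]
  11. access Y: HIT. Cache (LRU->MRU): [H T Y]
  12. access H: HIT. Cache (LRU->MRU): [T Y H]
  13. access Y: HIT. Cache (LRU->MRU): [T H Y]
  14. access Y: HIT. Cache (LRU->MRU): [T H Y]
  15. access Y: HIT. Cache (LRU->MRU): [T H Y]
  16. access Y: HIT. Cache (LRU->MRU): [T H Y]
  17. access H: HIT. Cache (LRU->MRU): [T Y H]
  18. access K: MISS, evict T. Cache (LRU->MRU): [Y H K]
  19. access L: MISS, evict Y. Cache (LRU->MRU): [H K L]
  20. access L: HIT. Cache (LRU->MRU): [H K L]
  21. access L: HIT. Cache (LRU->MRU): [H K L]
  22. access V: MISS, evict H. Cache (LRU->MRU): [K L V]
  23. access K: HIT. Cache (LRU->MRU): [L V K]
  24. access T: MISS, evict L. Cache (LRU->MRU): [V K T]
  25. access L: MISS, evict V. Cache (LRU->MRU): [K T L]
  26. access H: MISS, evict K. Cache (LRU->MRU): [T L H]
  27. access L: HIT. Cache (LRU->MRU): [T H L]
Total: 15 hits, 12 misses, 9 evictions

Answer: 9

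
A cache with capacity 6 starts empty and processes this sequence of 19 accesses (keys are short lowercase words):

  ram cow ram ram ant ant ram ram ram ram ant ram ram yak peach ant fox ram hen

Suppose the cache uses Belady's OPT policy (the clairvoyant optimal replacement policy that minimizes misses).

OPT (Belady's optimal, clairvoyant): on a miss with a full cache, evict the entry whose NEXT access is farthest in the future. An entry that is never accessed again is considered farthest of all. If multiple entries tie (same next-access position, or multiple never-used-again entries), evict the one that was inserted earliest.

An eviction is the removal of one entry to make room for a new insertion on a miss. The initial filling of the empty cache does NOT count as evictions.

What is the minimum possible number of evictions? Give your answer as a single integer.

Answer: 1

Derivation:
OPT (Belady) simulation (capacity=6):
  1. access ram: MISS. Cache: [ram]
  2. access cow: MISS. Cache: [ram cow]
  3. access ram: HIT. Next use of ram: step 4. Cache: [ram cow]
  4. access ram: HIT. Next use of ram: step 7. Cache: [ram cow]
  5. access ant: MISS. Cache: [ram cow ant]
  6. access ant: HIT. Next use of ant: step 11. Cache: [ram cow ant]
  7. access ram: HIT. Next use of ram: step 8. Cache: [ram cow ant]
  8. access ram: HIT. Next use of ram: step 9. Cache: [ram cow ant]
  9. access ram: HIT. Next use of ram: step 10. Cache: [ram cow ant]
  10. access ram: HIT. Next use of ram: step 12. Cache: [ram cow ant]
  11. access ant: HIT. Next use of ant: step 16. Cache: [ram cow ant]
  12. access ram: HIT. Next use of ram: step 13. Cache: [ram cow ant]
  13. access ram: HIT. Next use of ram: step 18. Cache: [ram cow ant]
  14. access yak: MISS. Cache: [ram cow ant yak]
  15. access peach: MISS. Cache: [ram cow ant yak peach]
  16. access ant: HIT. Next use of ant: never. Cache: [ram cow ant yak peach]
  17. access fox: MISS. Cache: [ram cow ant yak peach fox]
  18. access ram: HIT. Next use of ram: never. Cache: [ram cow ant yak peach fox]
  19. access hen: MISS, evict ram (next use: never). Cache: [cow ant yak peach fox hen]
Total: 12 hits, 7 misses, 1 evictions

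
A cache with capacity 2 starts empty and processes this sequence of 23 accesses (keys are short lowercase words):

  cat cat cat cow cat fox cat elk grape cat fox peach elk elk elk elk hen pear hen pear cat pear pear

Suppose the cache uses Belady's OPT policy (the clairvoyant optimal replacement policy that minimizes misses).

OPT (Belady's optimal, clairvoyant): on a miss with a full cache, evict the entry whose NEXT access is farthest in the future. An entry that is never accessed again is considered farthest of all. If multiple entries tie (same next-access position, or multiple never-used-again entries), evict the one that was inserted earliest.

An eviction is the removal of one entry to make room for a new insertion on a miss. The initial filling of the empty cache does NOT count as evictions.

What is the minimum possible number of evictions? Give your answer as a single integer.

OPT (Belady) simulation (capacity=2):
  1. access cat: MISS. Cache: [cat]
  2. access cat: HIT. Next use of cat: step 3. Cache: [cat]
  3. access cat: HIT. Next use of cat: step 5. Cache: [cat]
  4. access cow: MISS. Cache: [cat cow]
  5. access cat: HIT. Next use of cat: step 7. Cache: [cat cow]
  6. access fox: MISS, evict cow (next use: never). Cache: [cat fox]
  7. access cat: HIT. Next use of cat: step 10. Cache: [cat fox]
  8. access elk: MISS, evict fox (next use: step 11). Cache: [cat elk]
  9. access grape: MISS, evict elk (next use: step 13). Cache: [cat grape]
  10. access cat: HIT. Next use of cat: step 21. Cache: [cat grape]
  11. access fox: MISS, evict grape (next use: never). Cache: [cat fox]
  12. access peach: MISS, evict fox (next use: never). Cache: [cat peach]
  13. access elk: MISS, evict peach (next use: never). Cache: [cat elk]
  14. access elk: HIT. Next use of elk: step 15. Cache: [cat elk]
  15. access elk: HIT. Next use of elk: step 16. Cache: [cat elk]
  16. access elk: HIT. Next use of elk: never. Cache: [cat elk]
  17. access hen: MISS, evict elk (next use: never). Cache: [cat hen]
  18. access pear: MISS, evict cat (next use: step 21). Cache: [hen pear]
  19. access hen: HIT. Next use of hen: never. Cache: [hen pear]
  20. access pear: HIT. Next use of pear: step 22. Cache: [hen pear]
  21. access cat: MISS, evict hen (next use: never). Cache: [pear cat]
  22. access pear: HIT. Next use of pear: step 23. Cache: [pear cat]
  23. access pear: HIT. Next use of pear: never. Cache: [pear cat]
Total: 12 hits, 11 misses, 9 evictions

Answer: 9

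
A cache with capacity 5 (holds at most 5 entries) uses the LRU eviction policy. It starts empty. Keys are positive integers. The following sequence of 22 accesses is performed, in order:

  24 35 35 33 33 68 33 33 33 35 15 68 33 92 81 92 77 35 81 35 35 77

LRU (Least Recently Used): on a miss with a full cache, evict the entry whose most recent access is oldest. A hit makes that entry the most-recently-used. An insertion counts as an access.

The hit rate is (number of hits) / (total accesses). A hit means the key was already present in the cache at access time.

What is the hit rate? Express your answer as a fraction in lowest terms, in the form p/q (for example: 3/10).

LRU simulation (capacity=5):
  1. access 24: MISS. Cache (LRU->MRU): [24]
  2. access 35: MISS. Cache (LRU->MRU): [24 35]
  3. access 35: HIT. Cache (LRU->MRU): [24 35]
  4. access 33: MISS. Cache (LRU->MRU): [24 35 33]
  5. access 33: HIT. Cache (LRU->MRU): [24 35 33]
  6. access 68: MISS. Cache (LRU->MRU): [24 35 33 68]
  7. access 33: HIT. Cache (LRU->MRU): [24 35 68 33]
  8. access 33: HIT. Cache (LRU->MRU): [24 35 68 33]
  9. access 33: HIT. Cache (LRU->MRU): [24 35 68 33]
  10. access 35: HIT. Cache (LRU->MRU): [24 68 33 35]
  11. access 15: MISS. Cache (LRU->MRU): [24 68 33 35 15]
  12. access 68: HIT. Cache (LRU->MRU): [24 33 35 15 68]
  13. access 33: HIT. Cache (LRU->MRU): [24 35 15 68 33]
  14. access 92: MISS, evict 24. Cache (LRU->MRU): [35 15 68 33 92]
  15. access 81: MISS, evict 35. Cache (LRU->MRU): [15 68 33 92 81]
  16. access 92: HIT. Cache (LRU->MRU): [15 68 33 81 92]
  17. access 77: MISS, evict 15. Cache (LRU->MRU): [68 33 81 92 77]
  18. access 35: MISS, evict 68. Cache (LRU->MRU): [33 81 92 77 35]
  19. access 81: HIT. Cache (LRU->MRU): [33 92 77 35 81]
  20. access 35: HIT. Cache (LRU->MRU): [33 92 77 81 35]
  21. access 35: HIT. Cache (LRU->MRU): [33 92 77 81 35]
  22. access 77: HIT. Cache (LRU->MRU): [33 92 81 35 77]
Total: 13 hits, 9 misses, 4 evictions

Hit rate = 13/22

Answer: 13/22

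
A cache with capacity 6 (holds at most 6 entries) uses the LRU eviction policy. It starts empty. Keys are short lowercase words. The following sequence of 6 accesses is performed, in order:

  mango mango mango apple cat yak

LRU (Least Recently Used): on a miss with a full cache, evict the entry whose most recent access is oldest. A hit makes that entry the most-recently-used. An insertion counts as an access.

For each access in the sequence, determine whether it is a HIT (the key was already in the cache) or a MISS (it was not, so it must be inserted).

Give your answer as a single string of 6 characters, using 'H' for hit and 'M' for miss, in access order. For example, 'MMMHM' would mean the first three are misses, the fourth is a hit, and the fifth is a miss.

Answer: MHHMMM

Derivation:
LRU simulation (capacity=6):
  1. access mango: MISS. Cache (LRU->MRU): [mango]
  2. access mango: HIT. Cache (LRU->MRU): [mango]
  3. access mango: HIT. Cache (LRU->MRU): [mango]
  4. access apple: MISS. Cache (LRU->MRU): [mango apple]
  5. access cat: MISS. Cache (LRU->MRU): [mango apple cat]
  6. access yak: MISS. Cache (LRU->MRU): [mango apple cat yak]
Total: 2 hits, 4 misses, 0 evictions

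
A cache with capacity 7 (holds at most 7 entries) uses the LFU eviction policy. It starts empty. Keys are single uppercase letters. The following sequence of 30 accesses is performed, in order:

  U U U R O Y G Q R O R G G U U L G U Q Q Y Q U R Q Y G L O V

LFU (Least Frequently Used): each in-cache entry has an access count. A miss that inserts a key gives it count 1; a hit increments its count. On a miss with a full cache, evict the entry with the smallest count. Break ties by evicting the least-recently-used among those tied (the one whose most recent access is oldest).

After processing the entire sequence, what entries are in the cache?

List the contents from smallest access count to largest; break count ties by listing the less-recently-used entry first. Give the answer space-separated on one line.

LFU simulation (capacity=7):
  1. access U: MISS. Cache: [U(c=1)]
  2. access U: HIT, count now 2. Cache: [U(c=2)]
  3. access U: HIT, count now 3. Cache: [U(c=3)]
  4. access R: MISS. Cache: [R(c=1) U(c=3)]
  5. access O: MISS. Cache: [R(c=1) O(c=1) U(c=3)]
  6. access Y: MISS. Cache: [R(c=1) O(c=1) Y(c=1) U(c=3)]
  7. access G: MISS. Cache: [R(c=1) O(c=1) Y(c=1) G(c=1) U(c=3)]
  8. access Q: MISS. Cache: [R(c=1) O(c=1) Y(c=1) G(c=1) Q(c=1) U(c=3)]
  9. access R: HIT, count now 2. Cache: [O(c=1) Y(c=1) G(c=1) Q(c=1) R(c=2) U(c=3)]
  10. access O: HIT, count now 2. Cache: [Y(c=1) G(c=1) Q(c=1) R(c=2) O(c=2) U(c=3)]
  11. access R: HIT, count now 3. Cache: [Y(c=1) G(c=1) Q(c=1) O(c=2) U(c=3) R(c=3)]
  12. access G: HIT, count now 2. Cache: [Y(c=1) Q(c=1) O(c=2) G(c=2) U(c=3) R(c=3)]
  13. access G: HIT, count now 3. Cache: [Y(c=1) Q(c=1) O(c=2) U(c=3) R(c=3) G(c=3)]
  14. access U: HIT, count now 4. Cache: [Y(c=1) Q(c=1) O(c=2) R(c=3) G(c=3) U(c=4)]
  15. access U: HIT, count now 5. Cache: [Y(c=1) Q(c=1) O(c=2) R(c=3) G(c=3) U(c=5)]
  16. access L: MISS. Cache: [Y(c=1) Q(c=1) L(c=1) O(c=2) R(c=3) G(c=3) U(c=5)]
  17. access G: HIT, count now 4. Cache: [Y(c=1) Q(c=1) L(c=1) O(c=2) R(c=3) G(c=4) U(c=5)]
  18. access U: HIT, count now 6. Cache: [Y(c=1) Q(c=1) L(c=1) O(c=2) R(c=3) G(c=4) U(c=6)]
  19. access Q: HIT, count now 2. Cache: [Y(c=1) L(c=1) O(c=2) Q(c=2) R(c=3) G(c=4) U(c=6)]
  20. access Q: HIT, count now 3. Cache: [Y(c=1) L(c=1) O(c=2) R(c=3) Q(c=3) G(c=4) U(c=6)]
  21. access Y: HIT, count now 2. Cache: [L(c=1) O(c=2) Y(c=2) R(c=3) Q(c=3) G(c=4) U(c=6)]
  22. access Q: HIT, count now 4. Cache: [L(c=1) O(c=2) Y(c=2) R(c=3) G(c=4) Q(c=4) U(c=6)]
  23. access U: HIT, count now 7. Cache: [L(c=1) O(c=2) Y(c=2) R(c=3) G(c=4) Q(c=4) U(c=7)]
  24. access R: HIT, count now 4. Cache: [L(c=1) O(c=2) Y(c=2) G(c=4) Q(c=4) R(c=4) U(c=7)]
  25. access Q: HIT, count now 5. Cache: [L(c=1) O(c=2) Y(c=2) G(c=4) R(c=4) Q(c=5) U(c=7)]
  26. access Y: HIT, count now 3. Cache: [L(c=1) O(c=2) Y(c=3) G(c=4) R(c=4) Q(c=5) U(c=7)]
  27. access G: HIT, count now 5. Cache: [L(c=1) O(c=2) Y(c=3) R(c=4) Q(c=5) G(c=5) U(c=7)]
  28. access L: HIT, count now 2. Cache: [O(c=2) L(c=2) Y(c=3) R(c=4) Q(c=5) G(c=5) U(c=7)]
  29. access O: HIT, count now 3. Cache: [L(c=2) Y(c=3) O(c=3) R(c=4) Q(c=5) G(c=5) U(c=7)]
  30. access V: MISS, evict L(c=2). Cache: [V(c=1) Y(c=3) O(c=3) R(c=4) Q(c=5) G(c=5) U(c=7)]
Total: 22 hits, 8 misses, 1 evictions

Answer: V Y O R Q G U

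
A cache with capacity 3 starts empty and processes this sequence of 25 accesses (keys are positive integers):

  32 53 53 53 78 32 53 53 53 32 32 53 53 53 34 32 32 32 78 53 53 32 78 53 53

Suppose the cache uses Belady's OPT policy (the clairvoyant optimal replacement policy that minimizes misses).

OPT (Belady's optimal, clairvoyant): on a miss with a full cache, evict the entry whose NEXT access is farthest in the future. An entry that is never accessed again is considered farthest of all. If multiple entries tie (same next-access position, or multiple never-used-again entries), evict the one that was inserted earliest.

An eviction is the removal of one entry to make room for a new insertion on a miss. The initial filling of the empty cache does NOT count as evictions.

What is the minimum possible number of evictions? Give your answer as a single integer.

Answer: 2

Derivation:
OPT (Belady) simulation (capacity=3):
  1. access 32: MISS. Cache: [32]
  2. access 53: MISS. Cache: [32 53]
  3. access 53: HIT. Next use of 53: step 4. Cache: [32 53]
  4. access 53: HIT. Next use of 53: step 7. Cache: [32 53]
  5. access 78: MISS. Cache: [32 53 78]
  6. access 32: HIT. Next use of 32: step 10. Cache: [32 53 78]
  7. access 53: HIT. Next use of 53: step 8. Cache: [32 53 78]
  8. access 53: HIT. Next use of 53: step 9. Cache: [32 53 78]
  9. access 53: HIT. Next use of 53: step 12. Cache: [32 53 78]
  10. access 32: HIT. Next use of 32: step 11. Cache: [32 53 78]
  11. access 32: HIT. Next use of 32: step 16. Cache: [32 53 78]
  12. access 53: HIT. Next use of 53: step 13. Cache: [32 53 78]
  13. access 53: HIT. Next use of 53: step 14. Cache: [32 53 78]
  14. access 53: HIT. Next use of 53: step 20. Cache: [32 53 78]
  15. access 34: MISS, evict 53 (next use: step 20). Cache: [32 78 34]
  16. access 32: HIT. Next use of 32: step 17. Cache: [32 78 34]
  17. access 32: HIT. Next use of 32: step 18. Cache: [32 78 34]
  18. access 32: HIT. Next use of 32: step 22. Cache: [32 78 34]
  19. access 78: HIT. Next use of 78: step 23. Cache: [32 78 34]
  20. access 53: MISS, evict 34 (next use: never). Cache: [32 78 53]
  21. access 53: HIT. Next use of 53: step 24. Cache: [32 78 53]
  22. access 32: HIT. Next use of 32: never. Cache: [32 78 53]
  23. access 78: HIT. Next use of 78: never. Cache: [32 78 53]
  24. access 53: HIT. Next use of 53: step 25. Cache: [32 78 53]
  25. access 53: HIT. Next use of 53: never. Cache: [32 78 53]
Total: 20 hits, 5 misses, 2 evictions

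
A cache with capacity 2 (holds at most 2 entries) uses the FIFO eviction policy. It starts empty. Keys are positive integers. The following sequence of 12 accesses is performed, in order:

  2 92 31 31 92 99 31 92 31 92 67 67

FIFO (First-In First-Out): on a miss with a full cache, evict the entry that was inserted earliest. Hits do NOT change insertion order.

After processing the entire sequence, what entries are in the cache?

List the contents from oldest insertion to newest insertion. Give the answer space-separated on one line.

FIFO simulation (capacity=2):
  1. access 2: MISS. Cache (old->new): [2]
  2. access 92: MISS. Cache (old->new): [2 92]
  3. access 31: MISS, evict 2. Cache (old->new): [92 31]
  4. access 31: HIT. Cache (old->new): [92 31]
  5. access 92: HIT. Cache (old->new): [92 31]
  6. access 99: MISS, evict 92. Cache (old->new): [31 99]
  7. access 31: HIT. Cache (old->new): [31 99]
  8. access 92: MISS, evict 31. Cache (old->new): [99 92]
  9. access 31: MISS, evict 99. Cache (old->new): [92 31]
  10. access 92: HIT. Cache (old->new): [92 31]
  11. access 67: MISS, evict 92. Cache (old->new): [31 67]
  12. access 67: HIT. Cache (old->new): [31 67]
Total: 5 hits, 7 misses, 5 evictions

Answer: 31 67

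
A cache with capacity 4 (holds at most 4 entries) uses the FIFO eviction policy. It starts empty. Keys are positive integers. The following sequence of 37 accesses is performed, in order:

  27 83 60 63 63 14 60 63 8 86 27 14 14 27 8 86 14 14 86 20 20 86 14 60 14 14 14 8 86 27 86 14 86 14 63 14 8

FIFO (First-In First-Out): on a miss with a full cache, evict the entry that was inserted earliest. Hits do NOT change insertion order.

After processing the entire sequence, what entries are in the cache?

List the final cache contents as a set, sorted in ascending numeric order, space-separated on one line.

FIFO simulation (capacity=4):
  1. access 27: MISS. Cache (old->new): [27]
  2. access 83: MISS. Cache (old->new): [27 83]
  3. access 60: MISS. Cache (old->new): [27 83 60]
  4. access 63: MISS. Cache (old->new): [27 83 60 63]
  5. access 63: HIT. Cache (old->new): [27 83 60 63]
  6. access 14: MISS, evict 27. Cache (old->new): [83 60 63 14]
  7. access 60: HIT. Cache (old->new): [83 60 63 14]
  8. access 63: HIT. Cache (old->new): [83 60 63 14]
  9. access 8: MISS, evict 83. Cache (old->new): [60 63 14 8]
  10. access 86: MISS, evict 60. Cache (old->new): [63 14 8 86]
  11. access 27: MISS, evict 63. Cache (old->new): [14 8 86 27]
  12. access 14: HIT. Cache (old->new): [14 8 86 27]
  13. access 14: HIT. Cache (old->new): [14 8 86 27]
  14. access 27: HIT. Cache (old->new): [14 8 86 27]
  15. access 8: HIT. Cache (old->new): [14 8 86 27]
  16. access 86: HIT. Cache (old->new): [14 8 86 27]
  17. access 14: HIT. Cache (old->new): [14 8 86 27]
  18. access 14: HIT. Cache (old->new): [14 8 86 27]
  19. access 86: HIT. Cache (old->new): [14 8 86 27]
  20. access 20: MISS, evict 14. Cache (old->new): [8 86 27 20]
  21. access 20: HIT. Cache (old->new): [8 86 27 20]
  22. access 86: HIT. Cache (old->new): [8 86 27 20]
  23. access 14: MISS, evict 8. Cache (old->new): [86 27 20 14]
  24. access 60: MISS, evict 86. Cache (old->new): [27 20 14 60]
  25. access 14: HIT. Cache (old->new): [27 20 14 60]
  26. access 14: HIT. Cache (old->new): [27 20 14 60]
  27. access 14: HIT. Cache (old->new): [27 20 14 60]
  28. access 8: MISS, evict 27. Cache (old->new): [20 14 60 8]
  29. access 86: MISS, evict 20. Cache (old->new): [14 60 8 86]
  30. access 27: MISS, evict 14. Cache (old->new): [60 8 86 27]
  31. access 86: HIT. Cache (old->new): [60 8 86 27]
  32. access 14: MISS, evict 60. Cache (old->new): [8 86 27 14]
  33. access 86: HIT. Cache (old->new): [8 86 27 14]
  34. access 14: HIT. Cache (old->new): [8 86 27 14]
  35. access 63: MISS, evict 8. Cache (old->new): [86 27 14 63]
  36. access 14: HIT. Cache (old->new): [86 27 14 63]
  37. access 8: MISS, evict 86. Cache (old->new): [27 14 63 8]
Total: 20 hits, 17 misses, 13 evictions

Answer: 8 14 27 63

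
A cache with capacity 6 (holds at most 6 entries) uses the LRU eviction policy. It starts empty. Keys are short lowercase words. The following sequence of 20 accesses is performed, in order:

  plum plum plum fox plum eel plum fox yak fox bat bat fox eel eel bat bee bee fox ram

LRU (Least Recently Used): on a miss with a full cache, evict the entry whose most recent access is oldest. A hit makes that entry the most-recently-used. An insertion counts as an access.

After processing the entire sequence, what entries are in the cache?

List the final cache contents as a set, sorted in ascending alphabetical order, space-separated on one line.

Answer: bat bee eel fox ram yak

Derivation:
LRU simulation (capacity=6):
  1. access plum: MISS. Cache (LRU->MRU): [plum]
  2. access plum: HIT. Cache (LRU->MRU): [plum]
  3. access plum: HIT. Cache (LRU->MRU): [plum]
  4. access fox: MISS. Cache (LRU->MRU): [plum fox]
  5. access plum: HIT. Cache (LRU->MRU): [fox plum]
  6. access eel: MISS. Cache (LRU->MRU): [fox plum eel]
  7. access plum: HIT. Cache (LRU->MRU): [fox eel plum]
  8. access fox: HIT. Cache (LRU->MRU): [eel plum fox]
  9. access yak: MISS. Cache (LRU->MRU): [eel plum fox yak]
  10. access fox: HIT. Cache (LRU->MRU): [eel plum yak fox]
  11. access bat: MISS. Cache (LRU->MRU): [eel plum yak fox bat]
  12. access bat: HIT. Cache (LRU->MRU): [eel plum yak fox bat]
  13. access fox: HIT. Cache (LRU->MRU): [eel plum yak bat fox]
  14. access eel: HIT. Cache (LRU->MRU): [plum yak bat fox eel]
  15. access eel: HIT. Cache (LRU->MRU): [plum yak bat fox eel]
  16. access bat: HIT. Cache (LRU->MRU): [plum yak fox eel bat]
  17. access bee: MISS. Cache (LRU->MRU): [plum yak fox eel bat bee]
  18. access bee: HIT. Cache (LRU->MRU): [plum yak fox eel bat bee]
  19. access fox: HIT. Cache (LRU->MRU): [plum yak eel bat bee fox]
  20. access ram: MISS, evict plum. Cache (LRU->MRU): [yak eel bat bee fox ram]
Total: 13 hits, 7 misses, 1 evictions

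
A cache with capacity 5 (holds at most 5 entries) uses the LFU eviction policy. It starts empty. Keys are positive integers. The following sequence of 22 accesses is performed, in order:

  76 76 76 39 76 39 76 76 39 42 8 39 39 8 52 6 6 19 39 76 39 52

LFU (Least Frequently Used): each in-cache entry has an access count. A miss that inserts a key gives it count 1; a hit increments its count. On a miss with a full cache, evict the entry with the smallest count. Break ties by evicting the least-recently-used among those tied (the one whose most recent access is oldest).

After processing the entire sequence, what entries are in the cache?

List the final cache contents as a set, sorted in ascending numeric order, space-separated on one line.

LFU simulation (capacity=5):
  1. access 76: MISS. Cache: [76(c=1)]
  2. access 76: HIT, count now 2. Cache: [76(c=2)]
  3. access 76: HIT, count now 3. Cache: [76(c=3)]
  4. access 39: MISS. Cache: [39(c=1) 76(c=3)]
  5. access 76: HIT, count now 4. Cache: [39(c=1) 76(c=4)]
  6. access 39: HIT, count now 2. Cache: [39(c=2) 76(c=4)]
  7. access 76: HIT, count now 5. Cache: [39(c=2) 76(c=5)]
  8. access 76: HIT, count now 6. Cache: [39(c=2) 76(c=6)]
  9. access 39: HIT, count now 3. Cache: [39(c=3) 76(c=6)]
  10. access 42: MISS. Cache: [42(c=1) 39(c=3) 76(c=6)]
  11. access 8: MISS. Cache: [42(c=1) 8(c=1) 39(c=3) 76(c=6)]
  12. access 39: HIT, count now 4. Cache: [42(c=1) 8(c=1) 39(c=4) 76(c=6)]
  13. access 39: HIT, count now 5. Cache: [42(c=1) 8(c=1) 39(c=5) 76(c=6)]
  14. access 8: HIT, count now 2. Cache: [42(c=1) 8(c=2) 39(c=5) 76(c=6)]
  15. access 52: MISS. Cache: [42(c=1) 52(c=1) 8(c=2) 39(c=5) 76(c=6)]
  16. access 6: MISS, evict 42(c=1). Cache: [52(c=1) 6(c=1) 8(c=2) 39(c=5) 76(c=6)]
  17. access 6: HIT, count now 2. Cache: [52(c=1) 8(c=2) 6(c=2) 39(c=5) 76(c=6)]
  18. access 19: MISS, evict 52(c=1). Cache: [19(c=1) 8(c=2) 6(c=2) 39(c=5) 76(c=6)]
  19. access 39: HIT, count now 6. Cache: [19(c=1) 8(c=2) 6(c=2) 76(c=6) 39(c=6)]
  20. access 76: HIT, count now 7. Cache: [19(c=1) 8(c=2) 6(c=2) 39(c=6) 76(c=7)]
  21. access 39: HIT, count now 7. Cache: [19(c=1) 8(c=2) 6(c=2) 76(c=7) 39(c=7)]
  22. access 52: MISS, evict 19(c=1). Cache: [52(c=1) 8(c=2) 6(c=2) 76(c=7) 39(c=7)]
Total: 14 hits, 8 misses, 3 evictions

Answer: 6 8 39 52 76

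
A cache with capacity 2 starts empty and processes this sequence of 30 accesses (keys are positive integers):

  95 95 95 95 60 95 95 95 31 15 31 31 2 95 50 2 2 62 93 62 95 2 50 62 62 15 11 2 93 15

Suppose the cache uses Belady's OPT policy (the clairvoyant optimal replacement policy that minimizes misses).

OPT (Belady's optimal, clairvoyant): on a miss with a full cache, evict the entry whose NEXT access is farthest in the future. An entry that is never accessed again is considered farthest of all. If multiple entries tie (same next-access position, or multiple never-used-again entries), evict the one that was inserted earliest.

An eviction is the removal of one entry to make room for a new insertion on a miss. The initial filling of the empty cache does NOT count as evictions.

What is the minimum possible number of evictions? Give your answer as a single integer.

Answer: 14

Derivation:
OPT (Belady) simulation (capacity=2):
  1. access 95: MISS. Cache: [95]
  2. access 95: HIT. Next use of 95: step 3. Cache: [95]
  3. access 95: HIT. Next use of 95: step 4. Cache: [95]
  4. access 95: HIT. Next use of 95: step 6. Cache: [95]
  5. access 60: MISS. Cache: [95 60]
  6. access 95: HIT. Next use of 95: step 7. Cache: [95 60]
  7. access 95: HIT. Next use of 95: step 8. Cache: [95 60]
  8. access 95: HIT. Next use of 95: step 14. Cache: [95 60]
  9. access 31: MISS, evict 60 (next use: never). Cache: [95 31]
  10. access 15: MISS, evict 95 (next use: step 14). Cache: [31 15]
  11. access 31: HIT. Next use of 31: step 12. Cache: [31 15]
  12. access 31: HIT. Next use of 31: never. Cache: [31 15]
  13. access 2: MISS, evict 31 (next use: never). Cache: [15 2]
  14. access 95: MISS, evict 15 (next use: step 26). Cache: [2 95]
  15. access 50: MISS, evict 95 (next use: step 21). Cache: [2 50]
  16. access 2: HIT. Next use of 2: step 17. Cache: [2 50]
  17. access 2: HIT. Next use of 2: step 22. Cache: [2 50]
  18. access 62: MISS, evict 50 (next use: step 23). Cache: [2 62]
  19. access 93: MISS, evict 2 (next use: step 22). Cache: [62 93]
  20. access 62: HIT. Next use of 62: step 24. Cache: [62 93]
  21. access 95: MISS, evict 93 (next use: step 29). Cache: [62 95]
  22. access 2: MISS, evict 95 (next use: never). Cache: [62 2]
  23. access 50: MISS, evict 2 (next use: step 28). Cache: [62 50]
  24. access 62: HIT. Next use of 62: step 25. Cache: [62 50]
  25. access 62: HIT. Next use of 62: never. Cache: [62 50]
  26. access 15: MISS, evict 62 (next use: never). Cache: [50 15]
  27. access 11: MISS, evict 50 (next use: never). Cache: [15 11]
  28. access 2: MISS, evict 11 (next use: never). Cache: [15 2]
  29. access 93: MISS, evict 2 (next use: never). Cache: [15 93]
  30. access 15: HIT. Next use of 15: never. Cache: [15 93]
Total: 14 hits, 16 misses, 14 evictions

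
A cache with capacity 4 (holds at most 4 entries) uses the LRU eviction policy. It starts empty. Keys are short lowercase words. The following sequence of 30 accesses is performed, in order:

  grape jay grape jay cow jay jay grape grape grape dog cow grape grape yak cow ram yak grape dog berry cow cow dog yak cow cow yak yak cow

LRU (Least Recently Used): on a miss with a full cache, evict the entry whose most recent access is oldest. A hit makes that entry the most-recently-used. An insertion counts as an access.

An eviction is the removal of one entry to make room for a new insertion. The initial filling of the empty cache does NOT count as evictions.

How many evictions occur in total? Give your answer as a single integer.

Answer: 6

Derivation:
LRU simulation (capacity=4):
  1. access grape: MISS. Cache (LRU->MRU): [grape]
  2. access jay: MISS. Cache (LRU->MRU): [grape jay]
  3. access grape: HIT. Cache (LRU->MRU): [jay grape]
  4. access jay: HIT. Cache (LRU->MRU): [grape jay]
  5. access cow: MISS. Cache (LRU->MRU): [grape jay cow]
  6. access jay: HIT. Cache (LRU->MRU): [grape cow jay]
  7. access jay: HIT. Cache (LRU->MRU): [grape cow jay]
  8. access grape: HIT. Cache (LRU->MRU): [cow jay grape]
  9. access grape: HIT. Cache (LRU->MRU): [cow jay grape]
  10. access grape: HIT. Cache (LRU->MRU): [cow jay grape]
  11. access dog: MISS. Cache (LRU->MRU): [cow jay grape dog]
  12. access cow: HIT. Cache (LRU->MRU): [jay grape dog cow]
  13. access grape: HIT. Cache (LRU->MRU): [jay dog cow grape]
  14. access grape: HIT. Cache (LRU->MRU): [jay dog cow grape]
  15. access yak: MISS, evict jay. Cache (LRU->MRU): [dog cow grape yak]
  16. access cow: HIT. Cache (LRU->MRU): [dog grape yak cow]
  17. access ram: MISS, evict dog. Cache (LRU->MRU): [grape yak cow ram]
  18. access yak: HIT. Cache (LRU->MRU): [grape cow ram yak]
  19. access grape: HIT. Cache (LRU->MRU): [cow ram yak grape]
  20. access dog: MISS, evict cow. Cache (LRU->MRU): [ram yak grape dog]
  21. access berry: MISS, evict ram. Cache (LRU->MRU): [yak grape dog berry]
  22. access cow: MISS, evict yak. Cache (LRU->MRU): [grape dog berry cow]
  23. access cow: HIT. Cache (LRU->MRU): [grape dog berry cow]
  24. access dog: HIT. Cache (LRU->MRU): [grape berry cow dog]
  25. access yak: MISS, evict grape. Cache (LRU->MRU): [berry cow dog yak]
  26. access cow: HIT. Cache (LRU->MRU): [berry dog yak cow]
  27. access cow: HIT. Cache (LRU->MRU): [berry dog yak cow]
  28. access yak: HIT. Cache (LRU->MRU): [berry dog cow yak]
  29. access yak: HIT. Cache (LRU->MRU): [berry dog cow yak]
  30. access cow: HIT. Cache (LRU->MRU): [berry dog yak cow]
Total: 20 hits, 10 misses, 6 evictions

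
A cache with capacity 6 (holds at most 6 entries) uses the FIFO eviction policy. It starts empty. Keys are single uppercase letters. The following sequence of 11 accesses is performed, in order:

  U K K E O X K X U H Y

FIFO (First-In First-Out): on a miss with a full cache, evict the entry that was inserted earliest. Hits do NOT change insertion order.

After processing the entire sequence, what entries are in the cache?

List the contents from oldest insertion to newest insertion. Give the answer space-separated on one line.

FIFO simulation (capacity=6):
  1. access U: MISS. Cache (old->new): [U]
  2. access K: MISS. Cache (old->new): [U K]
  3. access K: HIT. Cache (old->new): [U K]
  4. access E: MISS. Cache (old->new): [U K E]
  5. access O: MISS. Cache (old->new): [U K E O]
  6. access X: MISS. Cache (old->new): [U K E O X]
  7. access K: HIT. Cache (old->new): [U K E O X]
  8. access X: HIT. Cache (old->new): [U K E O X]
  9. access U: HIT. Cache (old->new): [U K E O X]
  10. access H: MISS. Cache (old->new): [U K E O X H]
  11. access Y: MISS, evict U. Cache (old->new): [K E O X H Y]
Total: 4 hits, 7 misses, 1 evictions

Answer: K E O X H Y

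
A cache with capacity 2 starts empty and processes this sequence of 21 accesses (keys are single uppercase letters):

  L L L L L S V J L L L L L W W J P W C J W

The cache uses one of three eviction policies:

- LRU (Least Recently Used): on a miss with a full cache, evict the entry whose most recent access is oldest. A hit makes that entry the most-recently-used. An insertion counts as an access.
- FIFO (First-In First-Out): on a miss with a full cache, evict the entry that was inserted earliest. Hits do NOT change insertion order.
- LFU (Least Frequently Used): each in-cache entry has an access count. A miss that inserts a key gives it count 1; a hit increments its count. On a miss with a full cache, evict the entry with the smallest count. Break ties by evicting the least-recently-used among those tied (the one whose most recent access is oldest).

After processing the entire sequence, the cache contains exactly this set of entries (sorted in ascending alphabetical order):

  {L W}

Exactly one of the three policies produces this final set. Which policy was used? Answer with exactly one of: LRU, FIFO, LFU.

Answer: LFU

Derivation:
Simulating under each policy and comparing final sets:
  LRU: final set = {J W} -> differs
  FIFO: final set = {J W} -> differs
  LFU: final set = {L W} -> MATCHES target
Only LFU produces the target set.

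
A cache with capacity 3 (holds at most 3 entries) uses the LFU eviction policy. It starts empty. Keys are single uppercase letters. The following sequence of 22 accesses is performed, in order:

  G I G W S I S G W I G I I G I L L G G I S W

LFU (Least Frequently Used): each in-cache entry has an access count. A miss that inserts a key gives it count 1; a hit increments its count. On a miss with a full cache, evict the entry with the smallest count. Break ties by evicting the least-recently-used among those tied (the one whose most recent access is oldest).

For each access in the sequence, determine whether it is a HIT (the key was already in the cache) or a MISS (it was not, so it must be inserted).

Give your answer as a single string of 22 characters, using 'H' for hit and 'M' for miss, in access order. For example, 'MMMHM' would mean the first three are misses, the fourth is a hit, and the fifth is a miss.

Answer: MMHMMMHHMMHHHHHMHHHHMM

Derivation:
LFU simulation (capacity=3):
  1. access G: MISS. Cache: [G(c=1)]
  2. access I: MISS. Cache: [G(c=1) I(c=1)]
  3. access G: HIT, count now 2. Cache: [I(c=1) G(c=2)]
  4. access W: MISS. Cache: [I(c=1) W(c=1) G(c=2)]
  5. access S: MISS, evict I(c=1). Cache: [W(c=1) S(c=1) G(c=2)]
  6. access I: MISS, evict W(c=1). Cache: [S(c=1) I(c=1) G(c=2)]
  7. access S: HIT, count now 2. Cache: [I(c=1) G(c=2) S(c=2)]
  8. access G: HIT, count now 3. Cache: [I(c=1) S(c=2) G(c=3)]
  9. access W: MISS, evict I(c=1). Cache: [W(c=1) S(c=2) G(c=3)]
  10. access I: MISS, evict W(c=1). Cache: [I(c=1) S(c=2) G(c=3)]
  11. access G: HIT, count now 4. Cache: [I(c=1) S(c=2) G(c=4)]
  12. access I: HIT, count now 2. Cache: [S(c=2) I(c=2) G(c=4)]
  13. access I: HIT, count now 3. Cache: [S(c=2) I(c=3) G(c=4)]
  14. access G: HIT, count now 5. Cache: [S(c=2) I(c=3) G(c=5)]
  15. access I: HIT, count now 4. Cache: [S(c=2) I(c=4) G(c=5)]
  16. access L: MISS, evict S(c=2). Cache: [L(c=1) I(c=4) G(c=5)]
  17. access L: HIT, count now 2. Cache: [L(c=2) I(c=4) G(c=5)]
  18. access G: HIT, count now 6. Cache: [L(c=2) I(c=4) G(c=6)]
  19. access G: HIT, count now 7. Cache: [L(c=2) I(c=4) G(c=7)]
  20. access I: HIT, count now 5. Cache: [L(c=2) I(c=5) G(c=7)]
  21. access S: MISS, evict L(c=2). Cache: [S(c=1) I(c=5) G(c=7)]
  22. access W: MISS, evict S(c=1). Cache: [W(c=1) I(c=5) G(c=7)]
Total: 12 hits, 10 misses, 7 evictions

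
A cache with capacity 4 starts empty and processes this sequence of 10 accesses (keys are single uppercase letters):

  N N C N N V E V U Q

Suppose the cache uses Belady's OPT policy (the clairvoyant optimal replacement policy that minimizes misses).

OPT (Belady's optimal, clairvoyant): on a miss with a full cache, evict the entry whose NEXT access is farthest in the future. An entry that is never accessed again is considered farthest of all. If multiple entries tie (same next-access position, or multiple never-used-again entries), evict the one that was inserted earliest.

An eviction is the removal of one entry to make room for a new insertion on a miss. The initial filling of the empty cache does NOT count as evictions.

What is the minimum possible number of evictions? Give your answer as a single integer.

OPT (Belady) simulation (capacity=4):
  1. access N: MISS. Cache: [N]
  2. access N: HIT. Next use of N: step 4. Cache: [N]
  3. access C: MISS. Cache: [N C]
  4. access N: HIT. Next use of N: step 5. Cache: [N C]
  5. access N: HIT. Next use of N: never. Cache: [N C]
  6. access V: MISS. Cache: [N C V]
  7. access E: MISS. Cache: [N C V E]
  8. access V: HIT. Next use of V: never. Cache: [N C V E]
  9. access U: MISS, evict N (next use: never). Cache: [C V E U]
  10. access Q: MISS, evict C (next use: never). Cache: [V E U Q]
Total: 4 hits, 6 misses, 2 evictions

Answer: 2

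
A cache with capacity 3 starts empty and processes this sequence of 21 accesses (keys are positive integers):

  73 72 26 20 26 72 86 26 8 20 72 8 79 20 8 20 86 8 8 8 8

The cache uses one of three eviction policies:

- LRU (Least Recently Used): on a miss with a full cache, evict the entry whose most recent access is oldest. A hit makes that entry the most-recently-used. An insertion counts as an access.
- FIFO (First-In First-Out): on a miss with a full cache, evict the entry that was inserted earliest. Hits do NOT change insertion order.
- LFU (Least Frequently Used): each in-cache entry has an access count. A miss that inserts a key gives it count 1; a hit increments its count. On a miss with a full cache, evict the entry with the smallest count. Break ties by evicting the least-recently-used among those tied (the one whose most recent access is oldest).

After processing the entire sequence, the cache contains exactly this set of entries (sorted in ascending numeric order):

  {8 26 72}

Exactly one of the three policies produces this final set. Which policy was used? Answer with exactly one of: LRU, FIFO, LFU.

Answer: LFU

Derivation:
Simulating under each policy and comparing final sets:
  LRU: final set = {8 20 86} -> differs
  FIFO: final set = {8 20 86} -> differs
  LFU: final set = {8 26 72} -> MATCHES target
Only LFU produces the target set.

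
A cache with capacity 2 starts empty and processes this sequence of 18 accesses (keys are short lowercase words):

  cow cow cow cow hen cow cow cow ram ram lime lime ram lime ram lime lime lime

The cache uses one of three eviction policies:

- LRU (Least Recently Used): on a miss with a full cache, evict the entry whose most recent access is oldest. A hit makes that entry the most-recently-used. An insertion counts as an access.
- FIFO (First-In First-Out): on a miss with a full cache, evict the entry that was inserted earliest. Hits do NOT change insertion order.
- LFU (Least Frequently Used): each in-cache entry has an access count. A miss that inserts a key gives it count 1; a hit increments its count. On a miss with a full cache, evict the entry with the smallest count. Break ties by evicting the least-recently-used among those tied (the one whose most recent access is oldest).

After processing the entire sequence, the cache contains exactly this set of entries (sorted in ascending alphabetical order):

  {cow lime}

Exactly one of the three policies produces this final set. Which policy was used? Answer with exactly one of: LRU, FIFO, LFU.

Simulating under each policy and comparing final sets:
  LRU: final set = {lime ram} -> differs
  FIFO: final set = {lime ram} -> differs
  LFU: final set = {cow lime} -> MATCHES target
Only LFU produces the target set.

Answer: LFU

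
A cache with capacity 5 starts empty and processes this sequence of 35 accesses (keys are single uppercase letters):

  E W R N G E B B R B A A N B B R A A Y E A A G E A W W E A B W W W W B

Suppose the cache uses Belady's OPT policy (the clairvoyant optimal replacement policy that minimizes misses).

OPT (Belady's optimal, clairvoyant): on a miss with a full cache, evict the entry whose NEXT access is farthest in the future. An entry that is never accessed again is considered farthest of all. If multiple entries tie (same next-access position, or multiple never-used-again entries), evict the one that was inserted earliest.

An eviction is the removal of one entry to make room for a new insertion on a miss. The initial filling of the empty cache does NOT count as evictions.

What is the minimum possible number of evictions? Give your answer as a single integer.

OPT (Belady) simulation (capacity=5):
  1. access E: MISS. Cache: [E]
  2. access W: MISS. Cache: [E W]
  3. access R: MISS. Cache: [E W R]
  4. access N: MISS. Cache: [E W R N]
  5. access G: MISS. Cache: [E W R N G]
  6. access E: HIT. Next use of E: step 20. Cache: [E W R N G]
  7. access B: MISS, evict W (next use: step 26). Cache: [E R N G B]
  8. access B: HIT. Next use of B: step 10. Cache: [E R N G B]
  9. access R: HIT. Next use of R: step 16. Cache: [E R N G B]
  10. access B: HIT. Next use of B: step 14. Cache: [E R N G B]
  11. access A: MISS, evict G (next use: step 23). Cache: [E R N B A]
  12. access A: HIT. Next use of A: step 17. Cache: [E R N B A]
  13. access N: HIT. Next use of N: never. Cache: [E R N B A]
  14. access B: HIT. Next use of B: step 15. Cache: [E R N B A]
  15. access B: HIT. Next use of B: step 30. Cache: [E R N B A]
  16. access R: HIT. Next use of R: never. Cache: [E R N B A]
  17. access A: HIT. Next use of A: step 18. Cache: [E R N B A]
  18. access A: HIT. Next use of A: step 21. Cache: [E R N B A]
  19. access Y: MISS, evict R (next use: never). Cache: [E N B A Y]
  20. access E: HIT. Next use of E: step 24. Cache: [E N B A Y]
  21. access A: HIT. Next use of A: step 22. Cache: [E N B A Y]
  22. access A: HIT. Next use of A: step 25. Cache: [E N B A Y]
  23. access G: MISS, evict N (next use: never). Cache: [E B A Y G]
  24. access E: HIT. Next use of E: step 28. Cache: [E B A Y G]
  25. access A: HIT. Next use of A: step 29. Cache: [E B A Y G]
  26. access W: MISS, evict Y (next use: never). Cache: [E B A G W]
  27. access W: HIT. Next use of W: step 31. Cache: [E B A G W]
  28. access E: HIT. Next use of E: never. Cache: [E B A G W]
  29. access A: HIT. Next use of A: never. Cache: [E B A G W]
  30. access B: HIT. Next use of B: step 35. Cache: [E B A G W]
  31. access W: HIT. Next use of W: step 32. Cache: [E B A G W]
  32. access W: HIT. Next use of W: step 33. Cache: [E B A G W]
  33. access W: HIT. Next use of W: step 34. Cache: [E B A G W]
  34. access W: HIT. Next use of W: never. Cache: [E B A G W]
  35. access B: HIT. Next use of B: never. Cache: [E B A G W]
Total: 25 hits, 10 misses, 5 evictions

Answer: 5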